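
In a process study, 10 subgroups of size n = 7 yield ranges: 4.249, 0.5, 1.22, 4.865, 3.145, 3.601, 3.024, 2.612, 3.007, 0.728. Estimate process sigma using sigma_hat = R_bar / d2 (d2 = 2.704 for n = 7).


R_bar = (4.249 + 0.5 + 1.22 + 4.865 + 3.145 + 3.601 + 3.024 + 2.612 + 3.007 + 0.728) / 10
R_bar = 26.951 / 10 = 2.6951
sigma_hat = R_bar / d2 = 2.6951 / 2.704 = 0.9967

0.9967


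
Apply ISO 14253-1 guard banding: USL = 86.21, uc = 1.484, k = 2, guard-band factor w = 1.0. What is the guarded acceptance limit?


U = k * uc = 2 * 1.484 = 2.968
guard band g = w * U = 1.0 * 2.968 = 2.968
AL = USL - g = 86.21 - 2.968
AL = 83.2420

83.2420


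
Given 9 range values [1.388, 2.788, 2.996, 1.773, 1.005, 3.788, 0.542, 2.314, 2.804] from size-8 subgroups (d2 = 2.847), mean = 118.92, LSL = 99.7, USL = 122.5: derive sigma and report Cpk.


R_bar = (1.388 + 2.788 + 2.996 + 1.773 + 1.005 + 3.788 + 0.542 + 2.314 + 2.804) / 9 = 2.1553333
sigma = R_bar / d2 = 2.1553333 / 2.847 = 0.7570542
Cp = (USL - LSL)/(6*sigma) = (122.5 - 99.7)/(6*0.7570542) = 5.0195
Cpu = (122.5 - 118.92)/(3*0.7570542) = 1.5763
Cpl = (118.92 - 99.7)/(3*0.7570542) = 8.4626
Cpk = min(Cpu, Cpl) = 1.5763

1.5763


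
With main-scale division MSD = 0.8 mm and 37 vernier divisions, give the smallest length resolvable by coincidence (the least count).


LC = MSD / n_div
= 0.8 / 37
= 0.0216

0.0216


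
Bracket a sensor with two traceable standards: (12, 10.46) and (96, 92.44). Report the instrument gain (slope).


slope = (y2 - y1) / (x2 - x1)
= (92.44 - 10.46) / (96 - 12)
= 81.9800 / 84
= 0.9760

0.9760


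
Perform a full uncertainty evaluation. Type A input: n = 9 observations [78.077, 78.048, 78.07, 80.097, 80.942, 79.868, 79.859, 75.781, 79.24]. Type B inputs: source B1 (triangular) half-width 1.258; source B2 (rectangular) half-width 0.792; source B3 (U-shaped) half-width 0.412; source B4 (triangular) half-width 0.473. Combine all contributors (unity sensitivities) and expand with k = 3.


mean = (78.077 + 78.048 + 78.07 + 80.097 + 80.942 + 79.868 + 79.859 + 75.781 + 79.24) / 9 = 78.88688889
s = sqrt(sum((x - mean)^2)/(n-1)) = 1.5569853
u_A = s / sqrt(n) = 1.5569853 / sqrt(9) = 0.5189951
u_B1 = 1.258 / sqrt(6) = 0.51357635
u_B2 = 0.792 / sqrt(3) = 0.45726141
u_B3 = 0.412 / sqrt(2) = 0.29132799
u_B4 = 0.473 / sqrt(6) = 0.19310144
uc = sqrt(0.5189951^2 + 0.51357635^2 + 0.45726141^2 + 0.29132799^2 + 0.19310144^2) = 0.92971218
U = k * uc = 3 * 0.92971218
U = 2.7891

2.7891


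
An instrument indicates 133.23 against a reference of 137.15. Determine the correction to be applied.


Correction = standard - reading
= 137.15 - 133.23
= 3.9200

3.9200


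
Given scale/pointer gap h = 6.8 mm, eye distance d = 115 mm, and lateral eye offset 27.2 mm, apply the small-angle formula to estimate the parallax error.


error = h * offset / d
= 6.8 * 27.2 / 115
= 1.6083

1.6083


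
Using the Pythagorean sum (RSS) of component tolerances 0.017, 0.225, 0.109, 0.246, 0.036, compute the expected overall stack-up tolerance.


RSS = sqrt(0.017^2 + 0.225^2 + 0.109^2 + 0.246^2 + 0.036^2)
= sqrt(0.124607)
= 0.3530

0.3530


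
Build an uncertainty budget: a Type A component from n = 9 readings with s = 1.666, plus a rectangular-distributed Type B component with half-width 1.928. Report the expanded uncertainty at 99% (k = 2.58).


u_A = s / sqrt(n) = 1.666 / sqrt(9) = 0.55533333
u_B = half_width / sqrt(3) = 1.928 / sqrt(3) = 1.1131313
uc = sqrt(u_A^2 + u_B^2) = sqrt(0.55533333^2 + 1.1131313^2) = 1.243968
U = k * uc = 2.58 * 1.243968
U = 3.2094

3.2094


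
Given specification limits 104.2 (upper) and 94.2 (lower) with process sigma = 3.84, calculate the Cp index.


Cp = (USL - LSL) / (6 * sigma)
= (104.2 - 94.2) / (6 * 3.84)
= 10.0000 / 23.0400
= 0.4340

0.4340


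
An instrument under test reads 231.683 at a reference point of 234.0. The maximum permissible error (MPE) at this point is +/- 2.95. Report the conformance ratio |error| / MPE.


e = indication - reference = 231.683 - 234.0 = -2.3170
|e| = 2.3170
ratio = |e| / MPE = 2.3170 / 2.95
ratio = 0.7854

0.7854


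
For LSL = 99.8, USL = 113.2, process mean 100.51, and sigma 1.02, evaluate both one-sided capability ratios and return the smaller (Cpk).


Cpu = (USL - mean) / (3*sigma) = (113.2 - 100.51) / (3*1.02) = 4.1471
Cpl = (mean - LSL) / (3*sigma) = (100.51 - 99.8) / (3*1.02) = 0.2320
Cpk = min(Cpu, Cpl) = 0.2320

0.2320


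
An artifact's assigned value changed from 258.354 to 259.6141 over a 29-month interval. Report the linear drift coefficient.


rate = (v2 - v1) / months
= (259.6141 - 258.354) / 29
= 1.2601 / 29
= 0.0435

0.0435


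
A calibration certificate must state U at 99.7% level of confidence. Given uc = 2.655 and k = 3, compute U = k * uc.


U = k * uc
U = 3 * 2.655
U = 7.9650

7.9650


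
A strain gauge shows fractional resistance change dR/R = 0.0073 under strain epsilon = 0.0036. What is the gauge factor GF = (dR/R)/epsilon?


GF = (dR/R) / epsilon
= 0.0073 / 0.0036
= 2.0278

2.0278


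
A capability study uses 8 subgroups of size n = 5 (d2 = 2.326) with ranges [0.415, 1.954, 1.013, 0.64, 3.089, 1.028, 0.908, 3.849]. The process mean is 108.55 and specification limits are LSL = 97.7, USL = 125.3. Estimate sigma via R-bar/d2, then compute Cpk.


R_bar = (0.415 + 1.954 + 1.013 + 0.64 + 3.089 + 1.028 + 0.908 + 3.849) / 8 = 1.612
sigma = R_bar / d2 = 1.612 / 2.326 = 0.69303525
Cp = (USL - LSL)/(6*sigma) = (125.3 - 97.7)/(6*0.69303525) = 6.6375
Cpu = (125.3 - 108.55)/(3*0.69303525) = 8.0563
Cpl = (108.55 - 97.7)/(3*0.69303525) = 5.2186
Cpk = min(Cpu, Cpl) = 5.2186

5.2186


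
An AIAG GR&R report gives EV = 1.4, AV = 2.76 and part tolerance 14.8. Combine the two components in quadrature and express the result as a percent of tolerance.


GRR = sqrt(EV^2 + AV^2) = sqrt(1.4^2 + 2.76^2) = 3.0947698
%GRR = GRR / tol * 100 = 3.0947698 / 14.8 * 100
%GRR = 20.9106

20.9106


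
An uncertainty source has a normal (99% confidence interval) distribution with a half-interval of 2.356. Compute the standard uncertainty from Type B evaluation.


u_B = half_width / 2.576
u_B = 2.356 / 2.576
u_B = 0.9146

0.9146


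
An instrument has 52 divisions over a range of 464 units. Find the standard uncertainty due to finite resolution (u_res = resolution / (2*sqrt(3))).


resolution = range / divisions
resolution = 464 / 52 = 8.9230769
u_res = resolution / (2*sqrt(3))
u_res = 8.9230769 / 3.4641016
u_res = 2.5759

2.5759


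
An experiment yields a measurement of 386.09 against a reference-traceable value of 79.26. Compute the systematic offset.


Systematic error = measured - true
= 386.09 - 79.26
= 306.8300

306.8300


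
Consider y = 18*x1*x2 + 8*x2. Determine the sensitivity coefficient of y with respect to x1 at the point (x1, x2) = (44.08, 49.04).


y = 18*x1*x2 + 8*x2
dy/dx1 = 18*x2
Evaluate at x2 = 49.04: c1 = 18 * 49.04
c1 = 882.7200

882.7200


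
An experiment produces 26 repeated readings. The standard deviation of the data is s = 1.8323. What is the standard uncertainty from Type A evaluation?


u_A = s / sqrt(n)
u_A = 1.8323 / sqrt(26)
u_A = 1.8323 / 5.0990195
u_A = 0.3593

0.3593


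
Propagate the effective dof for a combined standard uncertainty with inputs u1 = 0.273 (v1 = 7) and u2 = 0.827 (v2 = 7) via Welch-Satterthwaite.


uc = sqrt(u1^2 + u2^2) = sqrt(0.273^2 + 0.827^2) = 0.87089494
v_eff = uc^4 / (u1^4/v1 + u2^4/v2)
= 0.87089494^4 / (0.273^4/7 + 0.827^4/7)
= 0.57525853 / 0.067616207
v_eff = 8.5077

8.5077


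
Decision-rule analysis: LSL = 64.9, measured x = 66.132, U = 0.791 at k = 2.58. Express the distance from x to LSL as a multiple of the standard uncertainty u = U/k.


u = U / k = 0.791 / 2.58 = 0.30658915
margin = |LSL - x| = |64.9 - 66.132| = 1.232
z = margin / u = 1.232 / 0.30658915
z = 4.0184

4.0184


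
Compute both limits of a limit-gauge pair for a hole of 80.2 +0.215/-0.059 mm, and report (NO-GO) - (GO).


GO = nominal - lower_tol (smallest hole = maximum material condition)
GO = 80.2 - 0.059 = 80.141
NO-GO = nominal + upper_tol (largest hole = least material condition)
NO-GO = 80.2 + 0.215 = 80.415
spread = NO-GO - GO = 80.415 - 80.141 = 0.2740

0.2740


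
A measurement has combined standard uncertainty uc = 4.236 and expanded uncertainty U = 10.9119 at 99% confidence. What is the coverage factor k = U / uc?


k = U / uc
k = 10.9119 / 4.236
k = 2.576

2.576


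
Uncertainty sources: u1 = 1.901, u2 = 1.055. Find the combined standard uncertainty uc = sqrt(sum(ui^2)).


uc = sqrt(1.901^2 + 1.055^2)
uc = sqrt(4.726826)
uc = 2.1741

2.1741


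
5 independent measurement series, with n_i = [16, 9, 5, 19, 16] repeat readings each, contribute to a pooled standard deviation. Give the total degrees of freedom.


nu = sum_i (n_i - 1)
nu = ((16 - 1) + (9 - 1) + (5 - 1) + (19 - 1) + (16 - 1))
nu = 15 + 8 + 4 + 18 + 15
nu = 60

60


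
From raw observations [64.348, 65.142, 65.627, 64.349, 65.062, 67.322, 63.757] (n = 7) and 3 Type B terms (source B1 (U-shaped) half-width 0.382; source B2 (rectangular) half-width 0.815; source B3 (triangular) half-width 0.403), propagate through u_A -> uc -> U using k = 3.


mean = (64.348 + 65.142 + 65.627 + 64.349 + 65.062 + 67.322 + 63.757) / 7 = 65.08671429
s = sqrt(sum((x - mean)^2)/(n-1)) = 1.1654856
u_A = s / sqrt(n) = 1.1654856 / sqrt(7) = 0.44051215
u_B1 = 0.382 / sqrt(2) = 0.27011479
u_B2 = 0.815 / sqrt(3) = 0.47054047
u_B3 = 0.403 / sqrt(6) = 0.16452406
uc = sqrt(0.44051215^2 + 0.27011479^2 + 0.47054047^2 + 0.16452406^2) = 0.71797594
U = k * uc = 3 * 0.71797594
U = 2.1539

2.1539


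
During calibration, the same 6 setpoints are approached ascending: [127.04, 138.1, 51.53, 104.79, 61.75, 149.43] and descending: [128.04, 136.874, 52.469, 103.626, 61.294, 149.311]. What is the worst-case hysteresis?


|127.04 - 128.04| = 1.0000
|138.1 - 136.874| = 1.2260
|51.53 - 52.469| = 0.9390
|104.79 - 103.626| = 1.1640
|61.75 - 61.294| = 0.4560
|149.43 - 149.311| = 0.1190
hysteresis = max(diffs) = 1.2260

1.2260


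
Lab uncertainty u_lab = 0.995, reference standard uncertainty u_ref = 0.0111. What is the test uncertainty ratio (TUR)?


TUR = u_lab / u_ref
= 0.995 / 0.0111
= 89.6396

89.6396


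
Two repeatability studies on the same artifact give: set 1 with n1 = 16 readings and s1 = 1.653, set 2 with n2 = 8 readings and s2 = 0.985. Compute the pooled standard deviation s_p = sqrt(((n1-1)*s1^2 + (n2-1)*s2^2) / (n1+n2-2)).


s_p = sqrt(((n1-1)*s1^2 + (n2-1)*s2^2) / (n1+n2-2))
numerator = (16-1)*1.653^2 + (8-1)*0.985^2 = 40.986135 + 6.791575 = 47.77771
denominator = 16 + 8 - 2 = 22
s_p^2 = 47.77771 / 22 = 2.1717141
s_p = sqrt(2.1717141) = 1.4737

1.4737


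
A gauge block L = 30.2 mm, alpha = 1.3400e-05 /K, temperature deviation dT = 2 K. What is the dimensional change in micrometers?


dL = L * alpha * dT
= 30.2 * 1.3400e-05 * 2
= 8.0940000e-04 mm
dL_um = 8.0940000e-04 * 1000 = 0.8094 um

0.8094


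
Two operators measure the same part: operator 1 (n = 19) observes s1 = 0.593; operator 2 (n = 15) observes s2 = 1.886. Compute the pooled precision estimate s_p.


s_p = sqrt(((n1-1)*s1^2 + (n2-1)*s2^2) / (n1+n2-2))
numerator = (19-1)*0.593^2 + (15-1)*1.886^2 = 6.329682 + 49.797944 = 56.127626
denominator = 19 + 15 - 2 = 32
s_p^2 = 56.127626 / 32 = 1.7539883
s_p = sqrt(1.7539883) = 1.3244

1.3244


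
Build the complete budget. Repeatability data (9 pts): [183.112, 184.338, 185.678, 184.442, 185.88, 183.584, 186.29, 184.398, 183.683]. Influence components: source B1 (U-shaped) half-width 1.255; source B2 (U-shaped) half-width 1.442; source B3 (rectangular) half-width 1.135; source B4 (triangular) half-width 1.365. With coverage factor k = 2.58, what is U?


mean = (183.112 + 184.338 + 185.678 + 184.442 + 185.88 + 183.584 + 186.29 + 184.398 + 183.683) / 9 = 184.6005556
s = sqrt(sum((x - mean)^2)/(n-1)) = 1.1112089
u_A = s / sqrt(n) = 1.1112089 / sqrt(9) = 0.37040297
u_B1 = 1.255 / sqrt(2) = 0.88741901
u_B2 = 1.442 / sqrt(2) = 1.019648
u_B3 = 1.135 / sqrt(3) = 0.65529256
u_B4 = 1.365 / sqrt(6) = 0.55725892
uc = sqrt(0.37040297^2 + 0.88741901^2 + 1.019648^2 + 0.65529256^2 + 0.55725892^2) = 1.6444874
U = k * uc = 2.58 * 1.6444874
U = 4.2428

4.2428


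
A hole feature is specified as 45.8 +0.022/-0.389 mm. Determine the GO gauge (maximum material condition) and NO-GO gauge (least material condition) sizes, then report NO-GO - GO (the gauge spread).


GO = nominal - lower_tol (smallest hole = maximum material condition)
GO = 45.8 - 0.389 = 45.411
NO-GO = nominal + upper_tol (largest hole = least material condition)
NO-GO = 45.8 + 0.022 = 45.822
spread = NO-GO - GO = 45.822 - 45.411 = 0.4110

0.4110


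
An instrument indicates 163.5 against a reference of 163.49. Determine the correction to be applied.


Correction = standard - reading
= 163.49 - 163.5
= -0.0100

-0.0100


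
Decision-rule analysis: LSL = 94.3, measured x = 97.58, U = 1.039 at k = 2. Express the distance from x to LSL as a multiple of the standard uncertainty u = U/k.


u = U / k = 1.039 / 2 = 0.5195
margin = |LSL - x| = |94.3 - 97.58| = 3.28
z = margin / u = 3.28 / 0.5195
z = 6.3138

6.3138


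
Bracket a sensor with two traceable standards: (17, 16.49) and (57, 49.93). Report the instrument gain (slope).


slope = (y2 - y1) / (x2 - x1)
= (49.93 - 16.49) / (57 - 17)
= 33.4400 / 40
= 0.8360

0.8360


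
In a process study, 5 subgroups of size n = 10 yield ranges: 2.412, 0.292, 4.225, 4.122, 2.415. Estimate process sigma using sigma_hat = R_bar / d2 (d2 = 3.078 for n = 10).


R_bar = (2.412 + 0.292 + 4.225 + 4.122 + 2.415) / 5
R_bar = 13.466 / 5 = 2.6932
sigma_hat = R_bar / d2 = 2.6932 / 3.078 = 0.8750

0.8750


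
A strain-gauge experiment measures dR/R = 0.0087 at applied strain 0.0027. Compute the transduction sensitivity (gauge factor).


GF = (dR/R) / epsilon
= 0.0087 / 0.0027
= 3.2222

3.2222


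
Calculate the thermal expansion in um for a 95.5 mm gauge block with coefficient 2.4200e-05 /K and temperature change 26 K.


dL = L * alpha * dT
= 95.5 * 2.4200e-05 * 26
= 0.0600886 mm
dL_um = 0.0600886 * 1000 = 60.0886 um

60.0886


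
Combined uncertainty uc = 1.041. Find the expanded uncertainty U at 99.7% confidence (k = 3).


U = k * uc
U = 3 * 1.041
U = 3.1230

3.1230


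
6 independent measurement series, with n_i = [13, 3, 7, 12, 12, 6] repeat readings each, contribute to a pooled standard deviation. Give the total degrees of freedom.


nu = sum_i (n_i - 1)
nu = ((13 - 1) + (3 - 1) + (7 - 1) + (12 - 1) + (12 - 1) + (6 - 1))
nu = 12 + 2 + 6 + 11 + 11 + 5
nu = 47

47


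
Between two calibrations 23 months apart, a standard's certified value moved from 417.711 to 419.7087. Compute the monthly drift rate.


rate = (v2 - v1) / months
= (419.7087 - 417.711) / 23
= 1.9977 / 23
= 0.0869

0.0869


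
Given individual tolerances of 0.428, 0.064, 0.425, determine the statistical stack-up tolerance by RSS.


RSS = sqrt(0.428^2 + 0.064^2 + 0.425^2)
= sqrt(0.367905)
= 0.6066

0.6066


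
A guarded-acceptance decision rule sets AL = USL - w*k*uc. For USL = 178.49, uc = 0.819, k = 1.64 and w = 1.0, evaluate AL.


U = k * uc = 1.64 * 0.819 = 1.34316
guard band g = w * U = 1.0 * 1.34316 = 1.34316
AL = USL - g = 178.49 - 1.34316
AL = 177.1468

177.1468


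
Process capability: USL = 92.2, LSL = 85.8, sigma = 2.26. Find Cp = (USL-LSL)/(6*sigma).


Cp = (USL - LSL) / (6 * sigma)
= (92.2 - 85.8) / (6 * 2.26)
= 6.4000 / 13.5600
= 0.4720

0.4720


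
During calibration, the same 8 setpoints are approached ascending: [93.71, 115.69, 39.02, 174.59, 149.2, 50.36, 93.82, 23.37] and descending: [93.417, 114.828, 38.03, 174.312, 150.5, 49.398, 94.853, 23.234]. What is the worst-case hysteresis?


|93.71 - 93.417| = 0.2930
|115.69 - 114.828| = 0.8620
|39.02 - 38.03| = 0.9900
|174.59 - 174.312| = 0.2780
|149.2 - 150.5| = 1.3000
|50.36 - 49.398| = 0.9620
|93.82 - 94.853| = 1.0330
|23.37 - 23.234| = 0.1360
hysteresis = max(diffs) = 1.3000

1.3000


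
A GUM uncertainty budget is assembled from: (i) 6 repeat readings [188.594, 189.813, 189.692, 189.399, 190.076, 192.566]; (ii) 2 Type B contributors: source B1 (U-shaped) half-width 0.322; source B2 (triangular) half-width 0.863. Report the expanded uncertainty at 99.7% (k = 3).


mean = (188.594 + 189.813 + 189.692 + 189.399 + 190.076 + 192.566) / 6 = 190.0233333
s = sqrt(sum((x - mean)^2)/(n-1)) = 1.3457143
u_A = s / sqrt(n) = 1.3457143 / sqrt(6) = 0.54938556
u_B1 = 0.322 / sqrt(2) = 0.22768838
u_B2 = 0.863 / sqrt(6) = 0.35231827
uc = sqrt(0.54938556^2 + 0.22768838^2 + 0.35231827^2) = 0.69122692
U = k * uc = 3 * 0.69122692
U = 2.0737

2.0737


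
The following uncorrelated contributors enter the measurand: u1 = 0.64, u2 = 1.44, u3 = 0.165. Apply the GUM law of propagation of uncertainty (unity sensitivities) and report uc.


uc = sqrt(0.64^2 + 1.44^2 + 0.165^2)
uc = sqrt(2.510425)
uc = 1.5844

1.5844


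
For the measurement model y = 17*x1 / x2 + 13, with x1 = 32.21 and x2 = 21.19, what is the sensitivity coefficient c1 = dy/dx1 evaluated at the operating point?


y = 17*x1 / x2 + 13
dy/dx1 = 17/x2
Evaluate at x2 = 21.19: c1 = 17 / 21.19
c1 = 0.8023

0.8023


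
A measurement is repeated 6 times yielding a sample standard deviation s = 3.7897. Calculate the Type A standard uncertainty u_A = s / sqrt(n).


u_A = s / sqrt(n)
u_A = 3.7897 / sqrt(6)
u_A = 3.7897 / 2.4494897
u_A = 1.5471

1.5471


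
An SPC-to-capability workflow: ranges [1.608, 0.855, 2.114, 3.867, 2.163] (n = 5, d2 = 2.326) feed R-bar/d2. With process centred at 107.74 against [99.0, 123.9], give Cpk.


R_bar = (1.608 + 0.855 + 2.114 + 3.867 + 2.163) / 5 = 2.1214
sigma = R_bar / d2 = 2.1214 / 2.326 = 0.91203783
Cp = (USL - LSL)/(6*sigma) = (123.9 - 99.0)/(6*0.91203783) = 4.5502
Cpu = (123.9 - 107.74)/(3*0.91203783) = 5.9062
Cpl = (107.74 - 99.0)/(3*0.91203783) = 3.1943
Cpk = min(Cpu, Cpl) = 3.1943

3.1943


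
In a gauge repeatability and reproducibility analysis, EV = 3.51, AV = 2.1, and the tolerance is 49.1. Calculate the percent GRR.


GRR = sqrt(EV^2 + AV^2) = sqrt(3.51^2 + 2.1^2) = 4.0902445
%GRR = GRR / tol * 100 = 4.0902445 / 49.1 * 100
%GRR = 8.3304

8.3304


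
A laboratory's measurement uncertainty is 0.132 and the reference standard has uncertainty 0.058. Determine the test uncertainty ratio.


TUR = u_lab / u_ref
= 0.132 / 0.058
= 2.2759

2.2759


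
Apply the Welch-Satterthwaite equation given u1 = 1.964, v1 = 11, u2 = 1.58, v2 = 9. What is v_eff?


uc = sqrt(u1^2 + u2^2) = sqrt(1.964^2 + 1.58^2) = 2.5206539
v_eff = uc^4 / (u1^4/v1 + u2^4/v2)
= 2.5206539^4 / (1.964^4/11 + 1.58^4/9)
= 40.369454 / 2.0450579
v_eff = 19.7400

19.7400


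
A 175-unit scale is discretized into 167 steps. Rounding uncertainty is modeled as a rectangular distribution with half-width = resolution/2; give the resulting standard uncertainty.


resolution = range / divisions
resolution = 175 / 167 = 1.0479042
u_res = resolution / (2*sqrt(3))
u_res = 1.0479042 / 3.4641016
u_res = 0.3025

0.3025


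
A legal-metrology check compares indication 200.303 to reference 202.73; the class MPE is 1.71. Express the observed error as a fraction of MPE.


e = indication - reference = 200.303 - 202.73 = -2.4270
|e| = 2.4270
ratio = |e| / MPE = 2.4270 / 1.71
ratio = 1.4193

1.4193


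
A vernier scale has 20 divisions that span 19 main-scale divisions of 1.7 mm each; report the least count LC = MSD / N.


LC = MSD / n_div
= 1.7 / 20
= 0.0850

0.0850


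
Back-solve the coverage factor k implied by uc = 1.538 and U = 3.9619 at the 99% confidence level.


k = U / uc
k = 3.9619 / 1.538
k = 2.576

2.576


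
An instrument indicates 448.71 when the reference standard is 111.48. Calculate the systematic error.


Systematic error = measured - true
= 448.71 - 111.48
= 337.2300

337.2300


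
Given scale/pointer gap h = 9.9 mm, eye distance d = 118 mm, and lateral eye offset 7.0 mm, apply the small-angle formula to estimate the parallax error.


error = h * offset / d
= 9.9 * 7.0 / 118
= 0.5873

0.5873


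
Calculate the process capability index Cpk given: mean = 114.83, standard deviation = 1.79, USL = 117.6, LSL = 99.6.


Cpu = (USL - mean) / (3*sigma) = (117.6 - 114.83) / (3*1.79) = 0.5158
Cpl = (mean - LSL) / (3*sigma) = (114.83 - 99.6) / (3*1.79) = 2.8361
Cpk = min(Cpu, Cpl) = 0.5158

0.5158


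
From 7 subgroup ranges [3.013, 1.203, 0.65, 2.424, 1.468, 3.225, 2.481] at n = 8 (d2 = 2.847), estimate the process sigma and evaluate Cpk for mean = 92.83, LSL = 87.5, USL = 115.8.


R_bar = (3.013 + 1.203 + 0.65 + 2.424 + 1.468 + 3.225 + 2.481) / 7 = 2.0662857
sigma = R_bar / d2 = 2.0662857 / 2.847 = 0.7257765
Cp = (USL - LSL)/(6*sigma) = (115.8 - 87.5)/(6*0.7257765) = 6.4988
Cpu = (115.8 - 92.83)/(3*0.7257765) = 10.5496
Cpl = (92.83 - 87.5)/(3*0.7257765) = 2.4480
Cpk = min(Cpu, Cpl) = 2.4480

2.4480


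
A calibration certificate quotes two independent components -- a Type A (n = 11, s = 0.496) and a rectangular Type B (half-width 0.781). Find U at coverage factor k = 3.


u_A = s / sqrt(n) = 0.496 / sqrt(11) = 0.14954963
u_B = half_width / sqrt(3) = 0.781 / sqrt(3) = 0.45091056
uc = sqrt(u_A^2 + u_B^2) = sqrt(0.14954963^2 + 0.45091056^2) = 0.4750636
U = k * uc = 3 * 0.4750636
U = 1.4252

1.4252


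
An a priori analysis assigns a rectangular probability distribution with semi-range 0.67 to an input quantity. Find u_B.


u_B = half_width / sqrt(3)
u_B = 0.67 / 1.7320508
u_B = 0.3868

0.3868


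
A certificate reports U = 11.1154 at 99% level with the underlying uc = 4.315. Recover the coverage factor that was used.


k = U / uc
k = 11.1154 / 4.315
k = 2.576

2.576


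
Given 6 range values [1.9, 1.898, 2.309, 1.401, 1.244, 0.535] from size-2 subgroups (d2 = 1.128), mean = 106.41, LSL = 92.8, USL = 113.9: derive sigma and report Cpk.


R_bar = (1.9 + 1.898 + 2.309 + 1.401 + 1.244 + 0.535) / 6 = 1.5478333
sigma = R_bar / d2 = 1.5478333 / 1.128 = 1.3721926
Cp = (USL - LSL)/(6*sigma) = (113.9 - 92.8)/(6*1.3721926) = 2.5628
Cpu = (113.9 - 106.41)/(3*1.3721926) = 1.8195
Cpl = (106.41 - 92.8)/(3*1.3721926) = 3.3061
Cpk = min(Cpu, Cpl) = 1.8195

1.8195


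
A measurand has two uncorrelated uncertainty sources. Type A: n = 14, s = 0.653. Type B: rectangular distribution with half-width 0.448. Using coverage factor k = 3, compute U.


u_A = s / sqrt(n) = 0.653 / sqrt(14) = 0.17452159
u_B = half_width / sqrt(3) = 0.448 / sqrt(3) = 0.25865292
uc = sqrt(u_A^2 + u_B^2) = sqrt(0.17452159^2 + 0.25865292^2) = 0.31202423
U = k * uc = 3 * 0.31202423
U = 0.9361

0.9361


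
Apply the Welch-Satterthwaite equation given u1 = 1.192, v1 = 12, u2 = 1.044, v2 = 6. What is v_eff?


uc = sqrt(u1^2 + u2^2) = sqrt(1.192^2 + 1.044^2) = 1.5845504
v_eff = uc^4 / (u1^4/v1 + u2^4/v2)
= 1.5845504^4 / (1.192^4/12 + 1.044^4/6)
= 6.3041165 / 0.36623129
v_eff = 17.2135

17.2135


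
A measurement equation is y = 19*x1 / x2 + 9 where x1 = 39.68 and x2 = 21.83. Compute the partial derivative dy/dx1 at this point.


y = 19*x1 / x2 + 9
dy/dx1 = 19/x2
Evaluate at x2 = 21.83: c1 = 19 / 21.83
c1 = 0.8704

0.8704


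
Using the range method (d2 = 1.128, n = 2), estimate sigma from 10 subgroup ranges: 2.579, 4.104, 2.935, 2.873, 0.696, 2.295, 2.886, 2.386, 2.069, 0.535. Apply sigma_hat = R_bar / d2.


R_bar = (2.579 + 4.104 + 2.935 + 2.873 + 0.696 + 2.295 + 2.886 + 2.386 + 2.069 + 0.535) / 10
R_bar = 23.358 / 10 = 2.3358
sigma_hat = R_bar / d2 = 2.3358 / 1.128 = 2.0707

2.0707


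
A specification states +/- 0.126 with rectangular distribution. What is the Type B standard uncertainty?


u_B = half_width / sqrt(3)
u_B = 0.126 / 1.7320508
u_B = 0.0727

0.0727


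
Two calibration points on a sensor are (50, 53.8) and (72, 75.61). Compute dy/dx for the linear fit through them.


slope = (y2 - y1) / (x2 - x1)
= (75.61 - 53.8) / (72 - 50)
= 21.8100 / 22
= 0.9914

0.9914


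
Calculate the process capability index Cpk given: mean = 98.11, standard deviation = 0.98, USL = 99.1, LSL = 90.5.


Cpu = (USL - mean) / (3*sigma) = (99.1 - 98.11) / (3*0.98) = 0.3367
Cpl = (mean - LSL) / (3*sigma) = (98.11 - 90.5) / (3*0.98) = 2.5884
Cpk = min(Cpu, Cpl) = 0.3367

0.3367


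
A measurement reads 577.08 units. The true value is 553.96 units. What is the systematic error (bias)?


Systematic error = measured - true
= 577.08 - 553.96
= 23.1200

23.1200


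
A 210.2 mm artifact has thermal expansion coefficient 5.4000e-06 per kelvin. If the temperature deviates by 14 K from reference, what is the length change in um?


dL = L * alpha * dT
= 210.2 * 5.4000e-06 * 14
= 0.0158911 mm
dL_um = 0.0158911 * 1000 = 15.8911 um

15.8911


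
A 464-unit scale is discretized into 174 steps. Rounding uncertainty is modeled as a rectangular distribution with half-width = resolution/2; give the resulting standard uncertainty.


resolution = range / divisions
resolution = 464 / 174 = 2.6666667
u_res = resolution / (2*sqrt(3))
u_res = 2.6666667 / 3.4641016
u_res = 0.7698

0.7698


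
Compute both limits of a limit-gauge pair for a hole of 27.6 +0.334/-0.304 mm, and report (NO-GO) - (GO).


GO = nominal - lower_tol (smallest hole = maximum material condition)
GO = 27.6 - 0.304 = 27.296
NO-GO = nominal + upper_tol (largest hole = least material condition)
NO-GO = 27.6 + 0.334 = 27.934
spread = NO-GO - GO = 27.934 - 27.296 = 0.6380

0.6380


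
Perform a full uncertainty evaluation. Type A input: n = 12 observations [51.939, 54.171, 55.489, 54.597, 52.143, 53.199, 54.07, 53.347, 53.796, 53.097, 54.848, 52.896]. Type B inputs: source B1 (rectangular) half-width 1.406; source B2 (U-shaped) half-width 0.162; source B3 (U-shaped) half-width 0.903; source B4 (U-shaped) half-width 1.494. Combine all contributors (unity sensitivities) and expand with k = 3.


mean = (51.939 + 54.171 + 55.489 + 54.597 + 52.143 + 53.199 + 54.07 + 53.347 + 53.796 + 53.097 + 54.848 + 52.896) / 12 = 53.63266667
s = sqrt(sum((x - mean)^2)/(n-1)) = 1.0680309
u_A = s / sqrt(n) = 1.0680309 / sqrt(12) = 0.30831396
u_B1 = 1.406 / sqrt(3) = 0.81175448
u_B2 = 0.162 / sqrt(2) = 0.1145513
u_B3 = 0.903 / sqrt(2) = 0.63851742
u_B4 = 1.494 / sqrt(2) = 1.0564175
uc = sqrt(0.30831396^2 + 0.81175448^2 + 0.1145513^2 + 0.63851742^2 + 1.0564175^2) = 1.5135545
U = k * uc = 3 * 1.5135545
U = 4.5407

4.5407


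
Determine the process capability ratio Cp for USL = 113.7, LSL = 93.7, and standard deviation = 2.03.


Cp = (USL - LSL) / (6 * sigma)
= (113.7 - 93.7) / (6 * 2.03)
= 20.0000 / 12.1800
= 1.6420

1.6420


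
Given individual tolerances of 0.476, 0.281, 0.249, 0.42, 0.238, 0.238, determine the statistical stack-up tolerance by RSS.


RSS = sqrt(0.476^2 + 0.281^2 + 0.249^2 + 0.42^2 + 0.238^2 + 0.238^2)
= sqrt(0.657226)
= 0.8107

0.8107


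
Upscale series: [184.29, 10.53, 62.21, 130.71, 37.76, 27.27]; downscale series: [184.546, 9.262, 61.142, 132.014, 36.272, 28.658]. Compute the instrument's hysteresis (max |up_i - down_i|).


|184.29 - 184.546| = 0.2560
|10.53 - 9.262| = 1.2680
|62.21 - 61.142| = 1.0680
|130.71 - 132.014| = 1.3040
|37.76 - 36.272| = 1.4880
|27.27 - 28.658| = 1.3880
hysteresis = max(diffs) = 1.4880

1.4880


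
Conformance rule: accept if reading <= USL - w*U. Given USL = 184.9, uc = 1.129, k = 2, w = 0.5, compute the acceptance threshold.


U = k * uc = 2 * 1.129 = 2.258
guard band g = w * U = 0.5 * 2.258 = 1.129
AL = USL - g = 184.9 - 1.129
AL = 183.7710

183.7710


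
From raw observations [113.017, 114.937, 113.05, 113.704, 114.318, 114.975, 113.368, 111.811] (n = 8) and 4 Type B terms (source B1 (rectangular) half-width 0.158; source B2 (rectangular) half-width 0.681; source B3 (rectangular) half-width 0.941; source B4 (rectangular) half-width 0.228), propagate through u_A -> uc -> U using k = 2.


mean = (113.017 + 114.937 + 113.05 + 113.704 + 114.318 + 114.975 + 113.368 + 111.811) / 8 = 113.6475
s = sqrt(sum((x - mean)^2)/(n-1)) = 1.0745908
u_A = s / sqrt(n) = 1.0745908 / sqrt(8) = 0.37992522
u_B1 = 0.158 / sqrt(3) = 0.091221343
u_B2 = 0.681 / sqrt(3) = 0.39317553
u_B3 = 0.941 / sqrt(3) = 0.5432866
u_B4 = 0.228 / sqrt(3) = 0.13163586
uc = sqrt(0.37992522^2 + 0.091221343^2 + 0.39317553^2 + 0.5432866^2 + 0.13163586^2) = 0.78723556
U = k * uc = 2 * 0.78723556
U = 1.5745

1.5745


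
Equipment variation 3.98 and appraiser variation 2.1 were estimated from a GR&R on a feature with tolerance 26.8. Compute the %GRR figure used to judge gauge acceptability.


GRR = sqrt(EV^2 + AV^2) = sqrt(3.98^2 + 2.1^2) = 4.5000444
%GRR = GRR / tol * 100 = 4.5000444 / 26.8 * 100
%GRR = 16.7912

16.7912


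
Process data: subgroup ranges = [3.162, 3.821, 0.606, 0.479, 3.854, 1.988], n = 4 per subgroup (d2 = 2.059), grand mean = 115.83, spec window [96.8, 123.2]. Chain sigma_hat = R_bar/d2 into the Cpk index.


R_bar = (3.162 + 3.821 + 0.606 + 0.479 + 3.854 + 1.988) / 6 = 2.3183333
sigma = R_bar / d2 = 2.3183333 / 2.059 = 1.1259511
Cp = (USL - LSL)/(6*sigma) = (123.2 - 96.8)/(6*1.1259511) = 3.9078
Cpu = (123.2 - 115.83)/(3*1.1259511) = 2.1819
Cpl = (115.83 - 96.8)/(3*1.1259511) = 5.6338
Cpk = min(Cpu, Cpl) = 2.1819

2.1819


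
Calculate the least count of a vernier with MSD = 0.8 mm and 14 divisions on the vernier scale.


LC = MSD / n_div
= 0.8 / 14
= 0.0571

0.0571


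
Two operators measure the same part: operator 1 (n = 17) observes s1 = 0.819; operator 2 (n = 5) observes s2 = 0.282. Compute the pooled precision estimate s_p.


s_p = sqrt(((n1-1)*s1^2 + (n2-1)*s2^2) / (n1+n2-2))
numerator = (17-1)*0.819^2 + (5-1)*0.282^2 = 10.732176 + 0.318096 = 11.050272
denominator = 17 + 5 - 2 = 20
s_p^2 = 11.050272 / 20 = 0.5525136
s_p = sqrt(0.5525136) = 0.7433

0.7433


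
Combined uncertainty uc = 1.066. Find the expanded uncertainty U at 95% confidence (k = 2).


U = k * uc
U = 2 * 1.066
U = 2.1320

2.1320


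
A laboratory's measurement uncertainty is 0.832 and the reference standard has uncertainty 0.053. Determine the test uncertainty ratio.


TUR = u_lab / u_ref
= 0.832 / 0.053
= 15.6981

15.6981


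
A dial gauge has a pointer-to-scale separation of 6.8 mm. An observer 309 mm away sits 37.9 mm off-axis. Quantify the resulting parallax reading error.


error = h * offset / d
= 6.8 * 37.9 / 309
= 0.8340

0.8340


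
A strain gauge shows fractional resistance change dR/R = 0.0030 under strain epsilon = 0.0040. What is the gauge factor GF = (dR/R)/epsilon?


GF = (dR/R) / epsilon
= 0.0030 / 0.0040
= 0.7500

0.7500


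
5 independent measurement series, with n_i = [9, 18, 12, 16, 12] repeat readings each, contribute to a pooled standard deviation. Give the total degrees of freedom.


nu = sum_i (n_i - 1)
nu = ((9 - 1) + (18 - 1) + (12 - 1) + (16 - 1) + (12 - 1))
nu = 8 + 17 + 11 + 15 + 11
nu = 62

62


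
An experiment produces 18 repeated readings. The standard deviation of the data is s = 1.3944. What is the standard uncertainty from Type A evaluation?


u_A = s / sqrt(n)
u_A = 1.3944 / sqrt(18)
u_A = 1.3944 / 4.2426407
u_A = 0.3287

0.3287


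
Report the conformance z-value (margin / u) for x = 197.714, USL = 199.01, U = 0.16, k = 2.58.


u = U / k = 0.16 / 2.58 = 0.062015504
margin = |USL - x| = |199.01 - 197.714| = 1.296
z = margin / u = 1.296 / 0.062015504
z = 20.8980

20.8980


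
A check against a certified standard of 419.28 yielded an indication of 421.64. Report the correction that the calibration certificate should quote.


Correction = standard - reading
= 419.28 - 421.64
= -2.3600

-2.3600


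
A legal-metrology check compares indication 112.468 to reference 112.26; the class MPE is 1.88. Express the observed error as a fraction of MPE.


e = indication - reference = 112.468 - 112.26 = 0.2080
|e| = 0.2080
ratio = |e| / MPE = 0.2080 / 1.88
ratio = 0.1106

0.1106


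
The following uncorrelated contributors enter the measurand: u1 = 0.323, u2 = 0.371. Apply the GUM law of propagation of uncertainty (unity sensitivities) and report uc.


uc = sqrt(0.323^2 + 0.371^2)
uc = sqrt(0.24197)
uc = 0.4919

0.4919


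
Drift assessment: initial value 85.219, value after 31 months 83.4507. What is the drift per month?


rate = (v2 - v1) / months
= (83.4507 - 85.219) / 31
= -1.7683 / 31
= -0.0570

-0.0570


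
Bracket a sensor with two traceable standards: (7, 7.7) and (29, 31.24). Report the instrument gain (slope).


slope = (y2 - y1) / (x2 - x1)
= (31.24 - 7.7) / (29 - 7)
= 23.5400 / 22
= 1.0700

1.0700


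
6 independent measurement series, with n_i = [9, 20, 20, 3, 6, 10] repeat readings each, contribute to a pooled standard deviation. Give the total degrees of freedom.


nu = sum_i (n_i - 1)
nu = ((9 - 1) + (20 - 1) + (20 - 1) + (3 - 1) + (6 - 1) + (10 - 1))
nu = 8 + 19 + 19 + 2 + 5 + 9
nu = 62

62


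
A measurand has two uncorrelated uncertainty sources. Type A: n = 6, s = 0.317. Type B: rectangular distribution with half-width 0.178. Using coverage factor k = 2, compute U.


u_A = s / sqrt(n) = 0.317 / sqrt(6) = 0.12941471
u_B = half_width / sqrt(3) = 0.178 / sqrt(3) = 0.10276835
uc = sqrt(u_A^2 + u_B^2) = sqrt(0.12941471^2 + 0.10276835^2) = 0.16525587
U = k * uc = 2 * 0.16525587
U = 0.3305

0.3305


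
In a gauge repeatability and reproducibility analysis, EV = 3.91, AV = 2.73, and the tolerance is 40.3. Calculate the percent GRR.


GRR = sqrt(EV^2 + AV^2) = sqrt(3.91^2 + 2.73^2) = 4.7687525
%GRR = GRR / tol * 100 = 4.7687525 / 40.3 * 100
%GRR = 11.8331

11.8331


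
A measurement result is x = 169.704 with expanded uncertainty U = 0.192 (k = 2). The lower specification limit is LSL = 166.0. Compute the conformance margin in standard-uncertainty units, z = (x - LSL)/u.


u = U / k = 0.192 / 2 = 0.096
margin = |LSL - x| = |166.0 - 169.704| = 3.704
z = margin / u = 3.704 / 0.096
z = 38.5833

38.5833


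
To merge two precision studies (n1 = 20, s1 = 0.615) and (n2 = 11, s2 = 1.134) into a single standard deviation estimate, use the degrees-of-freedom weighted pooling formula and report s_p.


s_p = sqrt(((n1-1)*s1^2 + (n2-1)*s2^2) / (n1+n2-2))
numerator = (20-1)*0.615^2 + (11-1)*1.134^2 = 7.186275 + 12.85956 = 20.045835
denominator = 20 + 11 - 2 = 29
s_p^2 = 20.045835 / 29 = 0.69123569
s_p = sqrt(0.69123569) = 0.8314

0.8314


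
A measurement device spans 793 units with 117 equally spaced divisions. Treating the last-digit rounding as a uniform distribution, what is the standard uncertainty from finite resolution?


resolution = range / divisions
resolution = 793 / 117 = 6.7777778
u_res = resolution / (2*sqrt(3))
u_res = 6.7777778 / 3.4641016
u_res = 1.9566

1.9566


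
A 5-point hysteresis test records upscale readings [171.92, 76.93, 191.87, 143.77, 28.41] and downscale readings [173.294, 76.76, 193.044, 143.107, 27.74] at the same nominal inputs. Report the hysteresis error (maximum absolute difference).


|171.92 - 173.294| = 1.3740
|76.93 - 76.76| = 0.1700
|191.87 - 193.044| = 1.1740
|143.77 - 143.107| = 0.6630
|28.41 - 27.74| = 0.6700
hysteresis = max(diffs) = 1.3740

1.3740


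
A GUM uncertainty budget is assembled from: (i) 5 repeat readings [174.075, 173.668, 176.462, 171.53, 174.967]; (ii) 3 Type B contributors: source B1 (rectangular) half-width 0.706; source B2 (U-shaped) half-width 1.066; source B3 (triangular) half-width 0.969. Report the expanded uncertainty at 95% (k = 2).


mean = (174.075 + 173.668 + 176.462 + 171.53 + 174.967) / 5 = 174.1404
s = sqrt(sum((x - mean)^2)/(n-1)) = 1.8107126
u_A = s / sqrt(n) = 1.8107126 / sqrt(5) = 0.80977529
u_B1 = 0.706 / sqrt(3) = 0.40760929
u_B2 = 1.066 / sqrt(2) = 0.75377583
u_B3 = 0.969 / sqrt(6) = 0.39559259
uc = sqrt(0.80977529^2 + 0.40760929^2 + 0.75377583^2 + 0.39559259^2) = 1.2436048
U = k * uc = 2 * 1.2436048
U = 2.4872

2.4872


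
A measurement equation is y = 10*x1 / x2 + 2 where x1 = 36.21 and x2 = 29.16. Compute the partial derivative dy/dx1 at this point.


y = 10*x1 / x2 + 2
dy/dx1 = 10/x2
Evaluate at x2 = 29.16: c1 = 10 / 29.16
c1 = 0.3429

0.3429


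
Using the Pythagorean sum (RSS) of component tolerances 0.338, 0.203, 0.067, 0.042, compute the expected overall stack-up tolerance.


RSS = sqrt(0.338^2 + 0.203^2 + 0.067^2 + 0.042^2)
= sqrt(0.161706)
= 0.4021

0.4021


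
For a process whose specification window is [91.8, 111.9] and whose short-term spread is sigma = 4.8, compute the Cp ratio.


Cp = (USL - LSL) / (6 * sigma)
= (111.9 - 91.8) / (6 * 4.8)
= 20.1000 / 28.8000
= 0.6979

0.6979


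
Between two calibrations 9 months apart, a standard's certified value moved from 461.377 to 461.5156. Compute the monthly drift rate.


rate = (v2 - v1) / months
= (461.5156 - 461.377) / 9
= 0.1386 / 9
= 0.0154

0.0154


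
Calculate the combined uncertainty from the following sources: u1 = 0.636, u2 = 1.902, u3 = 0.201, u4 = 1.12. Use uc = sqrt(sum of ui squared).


uc = sqrt(0.636^2 + 1.902^2 + 0.201^2 + 1.12^2)
uc = sqrt(5.316901)
uc = 2.3058

2.3058


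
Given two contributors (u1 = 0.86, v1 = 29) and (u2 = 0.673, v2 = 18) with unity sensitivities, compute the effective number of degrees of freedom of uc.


uc = sqrt(u1^2 + u2^2) = sqrt(0.86^2 + 0.673^2) = 1.0920298
v_eff = uc^4 / (u1^4/v1 + u2^4/v2)
= 1.0920298^4 / (0.86^4/29 + 0.673^4/18)
= 1.4221256 / 0.030259277
v_eff = 46.9980

46.9980


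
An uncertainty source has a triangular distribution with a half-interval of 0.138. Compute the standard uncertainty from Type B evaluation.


u_B = half_width / sqrt(6)
u_B = 0.138 / 2.4494897
u_B = 0.0563

0.0563


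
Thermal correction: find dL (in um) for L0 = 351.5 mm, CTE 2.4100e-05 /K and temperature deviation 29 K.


dL = L * alpha * dT
= 351.5 * 2.4100e-05 * 29
= 0.2456634 mm
dL_um = 0.2456634 * 1000 = 245.6634 um

245.6634


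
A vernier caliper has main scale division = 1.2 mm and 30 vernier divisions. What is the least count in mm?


LC = MSD / n_div
= 1.2 / 30
= 0.0400

0.0400


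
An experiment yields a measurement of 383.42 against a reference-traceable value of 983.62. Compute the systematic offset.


Systematic error = measured - true
= 383.42 - 983.62
= -600.2000

-600.2000


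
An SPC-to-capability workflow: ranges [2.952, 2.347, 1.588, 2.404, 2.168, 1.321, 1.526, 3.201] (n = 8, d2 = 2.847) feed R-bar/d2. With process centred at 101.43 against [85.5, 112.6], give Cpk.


R_bar = (2.952 + 2.347 + 1.588 + 2.404 + 2.168 + 1.321 + 1.526 + 3.201) / 8 = 2.188375
sigma = R_bar / d2 = 2.188375 / 2.847 = 0.76865999
Cp = (USL - LSL)/(6*sigma) = (112.6 - 85.5)/(6*0.76865999) = 5.8760
Cpu = (112.6 - 101.43)/(3*0.76865999) = 4.8439
Cpl = (101.43 - 85.5)/(3*0.76865999) = 6.9081
Cpk = min(Cpu, Cpl) = 4.8439

4.8439


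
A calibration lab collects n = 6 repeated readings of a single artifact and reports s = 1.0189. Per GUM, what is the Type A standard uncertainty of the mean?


u_A = s / sqrt(n)
u_A = 1.0189 / sqrt(6)
u_A = 1.0189 / 2.4494897
u_A = 0.4160

0.4160


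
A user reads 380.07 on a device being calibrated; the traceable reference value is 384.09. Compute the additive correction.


Correction = standard - reading
= 384.09 - 380.07
= 4.0200

4.0200


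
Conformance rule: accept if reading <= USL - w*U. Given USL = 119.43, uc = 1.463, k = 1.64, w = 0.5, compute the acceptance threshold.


U = k * uc = 1.64 * 1.463 = 2.39932
guard band g = w * U = 0.5 * 2.39932 = 1.19966
AL = USL - g = 119.43 - 1.19966
AL = 118.2303

118.2303


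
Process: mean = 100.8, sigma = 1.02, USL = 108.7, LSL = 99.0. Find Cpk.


Cpu = (USL - mean) / (3*sigma) = (108.7 - 100.8) / (3*1.02) = 2.5817
Cpl = (mean - LSL) / (3*sigma) = (100.8 - 99.0) / (3*1.02) = 0.5882
Cpk = min(Cpu, Cpl) = 0.5882

0.5882


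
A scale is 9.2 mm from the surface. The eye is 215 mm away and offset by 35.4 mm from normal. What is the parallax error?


error = h * offset / d
= 9.2 * 35.4 / 215
= 1.5148

1.5148


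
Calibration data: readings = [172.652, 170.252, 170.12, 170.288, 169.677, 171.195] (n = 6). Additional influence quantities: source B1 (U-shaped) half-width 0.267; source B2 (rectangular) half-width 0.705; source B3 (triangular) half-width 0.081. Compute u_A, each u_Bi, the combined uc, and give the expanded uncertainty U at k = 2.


mean = (172.652 + 170.252 + 170.12 + 170.288 + 169.677 + 171.195) / 6 = 170.6973333
s = sqrt(sum((x - mean)^2)/(n-1)) = 1.077837
u_A = s / sqrt(n) = 1.077837 / sqrt(6) = 0.44002511
u_B1 = 0.267 / sqrt(2) = 0.18879751
u_B2 = 0.705 / sqrt(3) = 0.40703194
u_B3 = 0.081 / sqrt(6) = 0.033068112
uc = sqrt(0.44002511^2 + 0.18879751^2 + 0.40703194^2 + 0.033068112^2) = 0.6293132
U = k * uc = 2 * 0.6293132
U = 1.2586

1.2586
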